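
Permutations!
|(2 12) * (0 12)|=|(0 12 2)|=3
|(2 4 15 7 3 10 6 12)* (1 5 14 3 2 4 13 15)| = |(1 5 14 3 10 6 12 4)(2 13 15 7)| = 8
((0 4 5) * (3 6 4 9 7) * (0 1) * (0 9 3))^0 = (9)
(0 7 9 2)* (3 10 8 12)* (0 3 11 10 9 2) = (0 7 2 3 9)(8 12 11 10) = [7, 1, 3, 9, 4, 5, 6, 2, 12, 0, 8, 10, 11]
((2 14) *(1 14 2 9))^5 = (1 9 14)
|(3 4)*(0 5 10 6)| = |(0 5 10 6)(3 4)| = 4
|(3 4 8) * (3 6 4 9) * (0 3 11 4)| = 7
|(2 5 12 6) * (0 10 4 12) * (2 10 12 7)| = |(0 12 6 10 4 7 2 5)| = 8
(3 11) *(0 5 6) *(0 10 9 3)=(0 5 6 10 9 3 11)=[5, 1, 2, 11, 4, 6, 10, 7, 8, 3, 9, 0]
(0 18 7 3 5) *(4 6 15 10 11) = (0 18 7 3 5)(4 6 15 10 11) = [18, 1, 2, 5, 6, 0, 15, 3, 8, 9, 11, 4, 12, 13, 14, 10, 16, 17, 7]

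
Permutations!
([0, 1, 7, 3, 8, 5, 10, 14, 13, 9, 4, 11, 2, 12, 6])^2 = [0, 1, 14, 3, 13, 5, 4, 6, 12, 9, 8, 11, 7, 2, 10]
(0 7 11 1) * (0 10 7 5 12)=[5, 10, 2, 3, 4, 12, 6, 11, 8, 9, 7, 1, 0]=(0 5 12)(1 10 7 11)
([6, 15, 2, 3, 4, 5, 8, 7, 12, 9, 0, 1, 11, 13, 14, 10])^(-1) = (0 10 15 1 11 12 8 6)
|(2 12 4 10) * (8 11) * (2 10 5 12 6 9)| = |(2 6 9)(4 5 12)(8 11)| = 6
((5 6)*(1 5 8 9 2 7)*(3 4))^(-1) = (1 7 2 9 8 6 5)(3 4)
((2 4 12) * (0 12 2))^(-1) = ((0 12)(2 4))^(-1) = (0 12)(2 4)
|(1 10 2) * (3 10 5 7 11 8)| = |(1 5 7 11 8 3 10 2)| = 8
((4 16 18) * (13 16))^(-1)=(4 18 16 13)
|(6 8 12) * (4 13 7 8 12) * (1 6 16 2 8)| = 9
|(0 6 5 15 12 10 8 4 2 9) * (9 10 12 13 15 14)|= 20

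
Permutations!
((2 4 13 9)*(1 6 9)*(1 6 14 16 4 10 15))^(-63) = ((1 14 16 4 13 6 9 2 10 15))^(-63) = (1 2 13 14 10 6 16 15 9 4)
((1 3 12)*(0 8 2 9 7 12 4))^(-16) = (0 2 7 1 4 8 9 12 3)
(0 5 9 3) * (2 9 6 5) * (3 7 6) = (0 2 9 7 6 5 3) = [2, 1, 9, 0, 4, 3, 5, 6, 8, 7]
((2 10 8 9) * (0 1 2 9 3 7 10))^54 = (3 10)(7 8)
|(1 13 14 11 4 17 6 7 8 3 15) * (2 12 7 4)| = |(1 13 14 11 2 12 7 8 3 15)(4 17 6)| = 30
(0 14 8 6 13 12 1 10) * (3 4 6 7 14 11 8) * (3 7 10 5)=(0 11 8 10)(1 5 3 4 6 13 12)(7 14)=[11, 5, 2, 4, 6, 3, 13, 14, 10, 9, 0, 8, 1, 12, 7]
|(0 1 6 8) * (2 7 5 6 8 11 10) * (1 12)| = |(0 12 1 8)(2 7 5 6 11 10)| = 12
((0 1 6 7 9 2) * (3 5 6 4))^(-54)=(9)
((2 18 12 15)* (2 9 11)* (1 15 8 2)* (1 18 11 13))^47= (1 13 9 15)(2 18 8 11 12)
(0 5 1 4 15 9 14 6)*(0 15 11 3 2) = (0 5 1 4 11 3 2)(6 15 9 14) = [5, 4, 0, 2, 11, 1, 15, 7, 8, 14, 10, 3, 12, 13, 6, 9]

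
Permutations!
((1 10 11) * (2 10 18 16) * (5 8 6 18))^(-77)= ((1 5 8 6 18 16 2 10 11))^(-77)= (1 18 11 6 10 8 2 5 16)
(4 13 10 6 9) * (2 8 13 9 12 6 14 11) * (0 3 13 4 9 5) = (0 3 13 10 14 11 2 8 4 5)(6 12) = [3, 1, 8, 13, 5, 0, 12, 7, 4, 9, 14, 2, 6, 10, 11]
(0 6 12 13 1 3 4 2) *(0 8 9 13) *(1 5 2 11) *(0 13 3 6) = (1 6 12 13 5 2 8 9 3 4 11) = [0, 6, 8, 4, 11, 2, 12, 7, 9, 3, 10, 1, 13, 5]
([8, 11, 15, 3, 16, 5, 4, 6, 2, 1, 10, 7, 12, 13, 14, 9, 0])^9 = (0 4 7 1 15 8 16 6 11 9 2)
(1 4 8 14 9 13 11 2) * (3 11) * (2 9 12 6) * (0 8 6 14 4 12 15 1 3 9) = [8, 12, 3, 11, 6, 5, 2, 7, 4, 13, 10, 0, 14, 9, 15, 1] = (0 8 4 6 2 3 11)(1 12 14 15)(9 13)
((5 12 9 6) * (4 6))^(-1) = (4 9 12 5 6)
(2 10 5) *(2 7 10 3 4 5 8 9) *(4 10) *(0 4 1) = (0 4 5 7 1)(2 3 10 8 9) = [4, 0, 3, 10, 5, 7, 6, 1, 9, 2, 8]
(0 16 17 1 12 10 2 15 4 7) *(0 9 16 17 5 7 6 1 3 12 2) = (0 17 3 12 10)(1 2 15 4 6)(5 7 9 16) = [17, 2, 15, 12, 6, 7, 1, 9, 8, 16, 0, 11, 10, 13, 14, 4, 5, 3]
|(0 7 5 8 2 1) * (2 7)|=|(0 2 1)(5 8 7)|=3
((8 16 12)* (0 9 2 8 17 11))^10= (0 2 16 17)(8 12 11 9)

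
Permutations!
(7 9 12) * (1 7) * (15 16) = [0, 7, 2, 3, 4, 5, 6, 9, 8, 12, 10, 11, 1, 13, 14, 16, 15] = (1 7 9 12)(15 16)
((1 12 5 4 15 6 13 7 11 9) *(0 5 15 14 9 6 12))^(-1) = (0 1 9 14 4 5)(6 11 7 13)(12 15)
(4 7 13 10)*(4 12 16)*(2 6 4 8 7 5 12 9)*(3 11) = (2 6 4 5 12 16 8 7 13 10 9)(3 11) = [0, 1, 6, 11, 5, 12, 4, 13, 7, 2, 9, 3, 16, 10, 14, 15, 8]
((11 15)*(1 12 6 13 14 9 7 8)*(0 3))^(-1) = (0 3)(1 8 7 9 14 13 6 12)(11 15)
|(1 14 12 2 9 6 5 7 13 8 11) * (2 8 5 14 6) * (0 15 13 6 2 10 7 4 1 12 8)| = 15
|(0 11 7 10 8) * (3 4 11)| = 7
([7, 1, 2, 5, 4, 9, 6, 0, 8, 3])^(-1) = (0 7)(3 9 5)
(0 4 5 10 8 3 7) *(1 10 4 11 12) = [11, 10, 2, 7, 5, 4, 6, 0, 3, 9, 8, 12, 1] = (0 11 12 1 10 8 3 7)(4 5)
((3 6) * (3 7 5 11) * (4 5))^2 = (3 7 5)(4 11 6)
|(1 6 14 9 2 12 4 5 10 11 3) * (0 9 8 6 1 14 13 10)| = 42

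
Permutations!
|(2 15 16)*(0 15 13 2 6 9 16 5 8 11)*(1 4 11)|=|(0 15 5 8 1 4 11)(2 13)(6 9 16)|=42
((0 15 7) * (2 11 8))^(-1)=(0 7 15)(2 8 11)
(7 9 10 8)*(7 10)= (7 9)(8 10)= [0, 1, 2, 3, 4, 5, 6, 9, 10, 7, 8]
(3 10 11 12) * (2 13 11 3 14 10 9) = (2 13 11 12 14 10 3 9) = [0, 1, 13, 9, 4, 5, 6, 7, 8, 2, 3, 12, 14, 11, 10]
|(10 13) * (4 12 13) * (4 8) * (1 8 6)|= |(1 8 4 12 13 10 6)|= 7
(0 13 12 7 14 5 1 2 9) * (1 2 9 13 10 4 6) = [10, 9, 13, 3, 6, 2, 1, 14, 8, 0, 4, 11, 7, 12, 5] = (0 10 4 6 1 9)(2 13 12 7 14 5)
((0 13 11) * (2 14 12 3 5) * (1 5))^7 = (0 13 11)(1 5 2 14 12 3) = ((0 13 11)(1 5 2 14 12 3))^7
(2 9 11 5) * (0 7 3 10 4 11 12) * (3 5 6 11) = (0 7 5 2 9 12)(3 10 4)(6 11) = [7, 1, 9, 10, 3, 2, 11, 5, 8, 12, 4, 6, 0]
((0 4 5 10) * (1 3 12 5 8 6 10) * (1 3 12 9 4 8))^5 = (0 8 6 10)(1 4 9 3 5 12)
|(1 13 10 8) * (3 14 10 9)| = |(1 13 9 3 14 10 8)| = 7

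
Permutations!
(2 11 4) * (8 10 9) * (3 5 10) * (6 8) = (2 11 4)(3 5 10 9 6 8) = [0, 1, 11, 5, 2, 10, 8, 7, 3, 6, 9, 4]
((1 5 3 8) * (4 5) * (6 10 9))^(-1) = ((1 4 5 3 8)(6 10 9))^(-1) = (1 8 3 5 4)(6 9 10)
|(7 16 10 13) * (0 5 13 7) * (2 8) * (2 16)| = |(0 5 13)(2 8 16 10 7)| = 15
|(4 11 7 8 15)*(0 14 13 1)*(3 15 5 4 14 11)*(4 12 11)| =35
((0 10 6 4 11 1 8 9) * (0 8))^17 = ((0 10 6 4 11 1)(8 9))^17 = (0 1 11 4 6 10)(8 9)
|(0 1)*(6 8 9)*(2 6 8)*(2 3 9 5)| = |(0 1)(2 6 3 9 8 5)| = 6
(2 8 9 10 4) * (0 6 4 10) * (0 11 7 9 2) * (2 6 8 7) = (0 8 6 4)(2 7 9 11) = [8, 1, 7, 3, 0, 5, 4, 9, 6, 11, 10, 2]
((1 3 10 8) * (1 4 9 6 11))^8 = (11)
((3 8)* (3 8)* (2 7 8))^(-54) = (8)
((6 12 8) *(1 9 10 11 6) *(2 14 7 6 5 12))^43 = (1 9 10 11 5 12 8)(2 6 7 14)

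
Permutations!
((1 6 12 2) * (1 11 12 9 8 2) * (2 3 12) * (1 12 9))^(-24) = ((12)(1 6)(2 11)(3 9 8))^(-24) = (12)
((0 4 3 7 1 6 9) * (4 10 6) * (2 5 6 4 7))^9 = ((0 10 4 3 2 5 6 9)(1 7))^9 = (0 10 4 3 2 5 6 9)(1 7)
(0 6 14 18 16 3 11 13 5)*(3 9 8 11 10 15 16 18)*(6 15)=(18)(0 15 16 9 8 11 13 5)(3 10 6 14)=[15, 1, 2, 10, 4, 0, 14, 7, 11, 8, 6, 13, 12, 5, 3, 16, 9, 17, 18]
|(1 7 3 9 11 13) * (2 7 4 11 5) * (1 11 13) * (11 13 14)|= 20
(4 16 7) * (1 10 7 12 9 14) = (1 10 7 4 16 12 9 14) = [0, 10, 2, 3, 16, 5, 6, 4, 8, 14, 7, 11, 9, 13, 1, 15, 12]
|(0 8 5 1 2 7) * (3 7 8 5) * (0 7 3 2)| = 6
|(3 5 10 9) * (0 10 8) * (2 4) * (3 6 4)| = |(0 10 9 6 4 2 3 5 8)| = 9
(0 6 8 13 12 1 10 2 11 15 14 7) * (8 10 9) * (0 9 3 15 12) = (0 6 10 2 11 12 1 3 15 14 7 9 8 13) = [6, 3, 11, 15, 4, 5, 10, 9, 13, 8, 2, 12, 1, 0, 7, 14]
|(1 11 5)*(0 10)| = |(0 10)(1 11 5)| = 6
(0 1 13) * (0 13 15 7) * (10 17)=(0 1 15 7)(10 17)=[1, 15, 2, 3, 4, 5, 6, 0, 8, 9, 17, 11, 12, 13, 14, 7, 16, 10]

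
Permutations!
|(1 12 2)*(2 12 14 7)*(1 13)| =5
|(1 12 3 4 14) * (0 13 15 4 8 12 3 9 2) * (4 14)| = 10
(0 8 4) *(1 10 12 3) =(0 8 4)(1 10 12 3) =[8, 10, 2, 1, 0, 5, 6, 7, 4, 9, 12, 11, 3]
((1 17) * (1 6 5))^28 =((1 17 6 5))^28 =(17)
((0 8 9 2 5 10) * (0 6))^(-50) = (0 6 10 5 2 9 8)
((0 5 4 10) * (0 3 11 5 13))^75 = (0 13)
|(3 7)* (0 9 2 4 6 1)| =6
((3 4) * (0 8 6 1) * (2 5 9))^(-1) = ((0 8 6 1)(2 5 9)(3 4))^(-1) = (0 1 6 8)(2 9 5)(3 4)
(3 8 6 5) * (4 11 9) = (3 8 6 5)(4 11 9) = [0, 1, 2, 8, 11, 3, 5, 7, 6, 4, 10, 9]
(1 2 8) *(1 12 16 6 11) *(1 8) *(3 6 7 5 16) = (1 2)(3 6 11 8 12)(5 16 7) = [0, 2, 1, 6, 4, 16, 11, 5, 12, 9, 10, 8, 3, 13, 14, 15, 7]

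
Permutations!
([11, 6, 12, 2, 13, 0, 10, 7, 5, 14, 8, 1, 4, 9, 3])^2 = (0 1 10 5 11 6 8)(2 4 9 3 12 13 14)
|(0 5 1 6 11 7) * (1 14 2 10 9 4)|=|(0 5 14 2 10 9 4 1 6 11 7)|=11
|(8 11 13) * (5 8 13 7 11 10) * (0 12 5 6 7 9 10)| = 20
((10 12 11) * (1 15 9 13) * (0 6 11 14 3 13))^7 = (0 13 10 9 3 11 15 14 6 1 12)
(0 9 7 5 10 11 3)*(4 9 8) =(0 8 4 9 7 5 10 11 3) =[8, 1, 2, 0, 9, 10, 6, 5, 4, 7, 11, 3]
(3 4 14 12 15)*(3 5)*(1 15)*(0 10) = (0 10)(1 15 5 3 4 14 12) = [10, 15, 2, 4, 14, 3, 6, 7, 8, 9, 0, 11, 1, 13, 12, 5]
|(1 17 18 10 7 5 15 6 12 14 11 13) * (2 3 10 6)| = |(1 17 18 6 12 14 11 13)(2 3 10 7 5 15)| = 24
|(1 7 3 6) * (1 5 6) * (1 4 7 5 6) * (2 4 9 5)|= |(1 2 4 7 3 9 5)|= 7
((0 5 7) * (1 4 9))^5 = ((0 5 7)(1 4 9))^5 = (0 7 5)(1 9 4)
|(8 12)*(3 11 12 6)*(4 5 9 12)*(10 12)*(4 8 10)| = |(3 11 8 6)(4 5 9)(10 12)| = 12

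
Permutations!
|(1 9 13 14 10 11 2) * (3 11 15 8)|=|(1 9 13 14 10 15 8 3 11 2)|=10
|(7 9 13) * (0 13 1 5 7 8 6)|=4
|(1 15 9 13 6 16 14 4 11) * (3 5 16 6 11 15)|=10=|(1 3 5 16 14 4 15 9 13 11)|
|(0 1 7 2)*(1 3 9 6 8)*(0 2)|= 7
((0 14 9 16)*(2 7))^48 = ((0 14 9 16)(2 7))^48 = (16)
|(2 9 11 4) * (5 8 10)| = 12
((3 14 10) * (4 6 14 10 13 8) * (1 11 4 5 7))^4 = ((1 11 4 6 14 13 8 5 7)(3 10))^4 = (1 14 7 6 5 4 8 11 13)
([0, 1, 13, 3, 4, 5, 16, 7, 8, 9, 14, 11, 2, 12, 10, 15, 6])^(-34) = [0, 1, 12, 3, 4, 5, 6, 7, 8, 9, 10, 11, 13, 2, 14, 15, 16]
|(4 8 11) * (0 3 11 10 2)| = 7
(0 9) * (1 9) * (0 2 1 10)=(0 10)(1 9 2)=[10, 9, 1, 3, 4, 5, 6, 7, 8, 2, 0]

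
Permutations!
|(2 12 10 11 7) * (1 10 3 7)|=|(1 10 11)(2 12 3 7)|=12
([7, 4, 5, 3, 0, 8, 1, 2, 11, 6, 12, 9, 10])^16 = [9, 8, 1, 3, 11, 4, 5, 6, 0, 2, 10, 7, 12]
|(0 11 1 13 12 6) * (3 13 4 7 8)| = |(0 11 1 4 7 8 3 13 12 6)| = 10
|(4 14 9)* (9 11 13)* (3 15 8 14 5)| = |(3 15 8 14 11 13 9 4 5)| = 9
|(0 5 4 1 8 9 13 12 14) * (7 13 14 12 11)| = |(0 5 4 1 8 9 14)(7 13 11)| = 21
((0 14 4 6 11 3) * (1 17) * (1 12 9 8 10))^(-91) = (0 3 11 6 4 14)(1 10 8 9 12 17)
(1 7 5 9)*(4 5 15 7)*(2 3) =(1 4 5 9)(2 3)(7 15) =[0, 4, 3, 2, 5, 9, 6, 15, 8, 1, 10, 11, 12, 13, 14, 7]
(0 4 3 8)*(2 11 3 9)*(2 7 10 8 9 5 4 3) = (0 3 9 7 10 8)(2 11)(4 5) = [3, 1, 11, 9, 5, 4, 6, 10, 0, 7, 8, 2]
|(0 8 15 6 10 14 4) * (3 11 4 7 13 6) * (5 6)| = |(0 8 15 3 11 4)(5 6 10 14 7 13)| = 6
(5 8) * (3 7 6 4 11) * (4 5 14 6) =(3 7 4 11)(5 8 14 6) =[0, 1, 2, 7, 11, 8, 5, 4, 14, 9, 10, 3, 12, 13, 6]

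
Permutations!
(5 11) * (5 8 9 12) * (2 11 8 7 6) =(2 11 7 6)(5 8 9 12) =[0, 1, 11, 3, 4, 8, 2, 6, 9, 12, 10, 7, 5]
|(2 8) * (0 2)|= 3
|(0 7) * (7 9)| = 3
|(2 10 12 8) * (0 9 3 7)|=4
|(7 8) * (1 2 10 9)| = |(1 2 10 9)(7 8)| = 4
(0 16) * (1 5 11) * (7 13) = [16, 5, 2, 3, 4, 11, 6, 13, 8, 9, 10, 1, 12, 7, 14, 15, 0] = (0 16)(1 5 11)(7 13)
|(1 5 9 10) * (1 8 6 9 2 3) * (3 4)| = |(1 5 2 4 3)(6 9 10 8)| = 20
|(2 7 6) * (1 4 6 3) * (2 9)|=|(1 4 6 9 2 7 3)|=7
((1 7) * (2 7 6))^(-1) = ((1 6 2 7))^(-1) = (1 7 2 6)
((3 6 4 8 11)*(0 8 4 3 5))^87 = ((0 8 11 5)(3 6))^87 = (0 5 11 8)(3 6)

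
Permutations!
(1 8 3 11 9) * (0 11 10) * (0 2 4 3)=(0 11 9 1 8)(2 4 3 10)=[11, 8, 4, 10, 3, 5, 6, 7, 0, 1, 2, 9]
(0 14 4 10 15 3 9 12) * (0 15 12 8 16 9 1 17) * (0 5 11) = (0 14 4 10 12 15 3 1 17 5 11)(8 16 9) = [14, 17, 2, 1, 10, 11, 6, 7, 16, 8, 12, 0, 15, 13, 4, 3, 9, 5]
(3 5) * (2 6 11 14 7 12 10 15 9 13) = (2 6 11 14 7 12 10 15 9 13)(3 5) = [0, 1, 6, 5, 4, 3, 11, 12, 8, 13, 15, 14, 10, 2, 7, 9]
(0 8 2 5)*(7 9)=(0 8 2 5)(7 9)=[8, 1, 5, 3, 4, 0, 6, 9, 2, 7]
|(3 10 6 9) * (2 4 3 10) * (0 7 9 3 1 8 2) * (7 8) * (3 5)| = 11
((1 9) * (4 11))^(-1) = (1 9)(4 11)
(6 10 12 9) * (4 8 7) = [0, 1, 2, 3, 8, 5, 10, 4, 7, 6, 12, 11, 9] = (4 8 7)(6 10 12 9)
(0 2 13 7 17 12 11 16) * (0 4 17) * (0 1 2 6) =(0 6)(1 2 13 7)(4 17 12 11 16) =[6, 2, 13, 3, 17, 5, 0, 1, 8, 9, 10, 16, 11, 7, 14, 15, 4, 12]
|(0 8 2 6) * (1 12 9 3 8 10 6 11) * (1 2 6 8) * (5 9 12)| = |(12)(0 10 8 6)(1 5 9 3)(2 11)| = 4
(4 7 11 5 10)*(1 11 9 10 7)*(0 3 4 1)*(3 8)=(0 8 3 4)(1 11 5 7 9 10)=[8, 11, 2, 4, 0, 7, 6, 9, 3, 10, 1, 5]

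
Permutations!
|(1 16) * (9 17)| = |(1 16)(9 17)| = 2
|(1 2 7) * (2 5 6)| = 5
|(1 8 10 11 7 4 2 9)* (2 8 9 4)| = |(1 9)(2 4 8 10 11 7)| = 6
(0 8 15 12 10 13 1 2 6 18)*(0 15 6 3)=(0 8 6 18 15 12 10 13 1 2 3)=[8, 2, 3, 0, 4, 5, 18, 7, 6, 9, 13, 11, 10, 1, 14, 12, 16, 17, 15]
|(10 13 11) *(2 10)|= 4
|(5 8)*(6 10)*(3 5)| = 6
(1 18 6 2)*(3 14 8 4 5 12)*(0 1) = (0 1 18 6 2)(3 14 8 4 5 12) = [1, 18, 0, 14, 5, 12, 2, 7, 4, 9, 10, 11, 3, 13, 8, 15, 16, 17, 6]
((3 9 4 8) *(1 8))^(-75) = ((1 8 3 9 4))^(-75) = (9)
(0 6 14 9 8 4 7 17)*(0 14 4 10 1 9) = (0 6 4 7 17 14)(1 9 8 10) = [6, 9, 2, 3, 7, 5, 4, 17, 10, 8, 1, 11, 12, 13, 0, 15, 16, 14]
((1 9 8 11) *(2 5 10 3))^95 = ((1 9 8 11)(2 5 10 3))^95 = (1 11 8 9)(2 3 10 5)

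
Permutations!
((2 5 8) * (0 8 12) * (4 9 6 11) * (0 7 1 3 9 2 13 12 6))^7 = (0 9 3 1 7 12 13 8)(2 6 4 5 11)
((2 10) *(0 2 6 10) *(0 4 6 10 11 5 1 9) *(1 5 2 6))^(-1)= ((0 6 11 2 4 1 9))^(-1)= (0 9 1 4 2 11 6)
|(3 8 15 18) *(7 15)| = |(3 8 7 15 18)| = 5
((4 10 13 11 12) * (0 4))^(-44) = (0 11 10)(4 12 13) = ((0 4 10 13 11 12))^(-44)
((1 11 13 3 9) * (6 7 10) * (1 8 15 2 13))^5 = (1 11)(2 15 8 9 3 13)(6 10 7)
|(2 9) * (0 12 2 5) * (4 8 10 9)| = 8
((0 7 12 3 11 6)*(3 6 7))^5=(0 6 12 7 11 3)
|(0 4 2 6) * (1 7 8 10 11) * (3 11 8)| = |(0 4 2 6)(1 7 3 11)(8 10)| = 4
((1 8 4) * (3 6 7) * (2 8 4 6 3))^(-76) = (8)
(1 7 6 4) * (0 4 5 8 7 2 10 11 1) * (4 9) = [9, 2, 10, 3, 0, 8, 5, 6, 7, 4, 11, 1] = (0 9 4)(1 2 10 11)(5 8 7 6)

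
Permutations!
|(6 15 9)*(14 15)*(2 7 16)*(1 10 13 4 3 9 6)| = 6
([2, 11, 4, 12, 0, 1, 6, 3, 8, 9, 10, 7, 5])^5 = [4, 5, 0, 7, 2, 12, 6, 11, 8, 9, 10, 1, 3]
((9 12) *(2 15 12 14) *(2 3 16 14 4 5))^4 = ((2 15 12 9 4 5)(3 16 14))^4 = (2 4 12)(3 16 14)(5 9 15)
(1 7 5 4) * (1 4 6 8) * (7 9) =(1 9 7 5 6 8) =[0, 9, 2, 3, 4, 6, 8, 5, 1, 7]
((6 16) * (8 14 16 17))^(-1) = ((6 17 8 14 16))^(-1) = (6 16 14 8 17)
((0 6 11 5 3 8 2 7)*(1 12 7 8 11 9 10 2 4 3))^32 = ((0 6 9 10 2 8 4 3 11 5 1 12 7))^32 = (0 4 7 8 12 2 1 10 5 9 11 6 3)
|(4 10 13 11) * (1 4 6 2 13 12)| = |(1 4 10 12)(2 13 11 6)| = 4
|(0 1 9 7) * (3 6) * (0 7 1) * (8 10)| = |(1 9)(3 6)(8 10)| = 2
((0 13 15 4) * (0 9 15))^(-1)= (0 13)(4 15 9)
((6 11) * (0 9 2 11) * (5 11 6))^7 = (0 6 2 9)(5 11)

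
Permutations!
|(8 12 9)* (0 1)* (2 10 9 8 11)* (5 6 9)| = |(0 1)(2 10 5 6 9 11)(8 12)| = 6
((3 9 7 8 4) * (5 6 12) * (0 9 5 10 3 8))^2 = (0 7 9)(3 6 10 5 12)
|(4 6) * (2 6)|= |(2 6 4)|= 3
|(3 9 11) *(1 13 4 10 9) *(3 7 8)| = |(1 13 4 10 9 11 7 8 3)| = 9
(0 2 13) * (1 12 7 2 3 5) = [3, 12, 13, 5, 4, 1, 6, 2, 8, 9, 10, 11, 7, 0] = (0 3 5 1 12 7 2 13)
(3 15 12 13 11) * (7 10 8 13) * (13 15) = (3 13 11)(7 10 8 15 12) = [0, 1, 2, 13, 4, 5, 6, 10, 15, 9, 8, 3, 7, 11, 14, 12]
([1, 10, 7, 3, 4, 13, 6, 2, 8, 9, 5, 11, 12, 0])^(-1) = [13, 0, 7, 3, 4, 10, 6, 2, 8, 9, 1, 11, 12, 5]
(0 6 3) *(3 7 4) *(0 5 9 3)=(0 6 7 4)(3 5 9)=[6, 1, 2, 5, 0, 9, 7, 4, 8, 3]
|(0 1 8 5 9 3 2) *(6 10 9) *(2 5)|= |(0 1 8 2)(3 5 6 10 9)|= 20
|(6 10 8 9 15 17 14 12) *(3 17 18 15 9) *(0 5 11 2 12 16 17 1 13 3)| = 24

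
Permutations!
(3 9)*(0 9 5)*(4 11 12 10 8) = (0 9 3 5)(4 11 12 10 8) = [9, 1, 2, 5, 11, 0, 6, 7, 4, 3, 8, 12, 10]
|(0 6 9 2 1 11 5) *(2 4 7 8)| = |(0 6 9 4 7 8 2 1 11 5)| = 10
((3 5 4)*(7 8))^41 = ((3 5 4)(7 8))^41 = (3 4 5)(7 8)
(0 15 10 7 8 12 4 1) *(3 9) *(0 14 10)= (0 15)(1 14 10 7 8 12 4)(3 9)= [15, 14, 2, 9, 1, 5, 6, 8, 12, 3, 7, 11, 4, 13, 10, 0]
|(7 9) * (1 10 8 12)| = 4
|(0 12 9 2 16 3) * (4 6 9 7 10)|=10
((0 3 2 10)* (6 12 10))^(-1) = (0 10 12 6 2 3)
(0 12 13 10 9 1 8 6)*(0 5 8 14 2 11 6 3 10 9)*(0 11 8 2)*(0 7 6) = [12, 14, 8, 10, 4, 2, 5, 6, 3, 1, 11, 0, 13, 9, 7] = (0 12 13 9 1 14 7 6 5 2 8 3 10 11)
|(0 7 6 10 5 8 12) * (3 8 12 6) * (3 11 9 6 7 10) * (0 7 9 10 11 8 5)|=21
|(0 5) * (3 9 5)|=4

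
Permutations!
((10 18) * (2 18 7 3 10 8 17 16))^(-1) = (2 16 17 8 18)(3 7 10)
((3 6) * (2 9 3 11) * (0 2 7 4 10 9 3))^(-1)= (0 9 10 4 7 11 6 3 2)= ((0 2 3 6 11 7 4 10 9))^(-1)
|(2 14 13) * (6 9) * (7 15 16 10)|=|(2 14 13)(6 9)(7 15 16 10)|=12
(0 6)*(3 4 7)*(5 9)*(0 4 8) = (0 6 4 7 3 8)(5 9) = [6, 1, 2, 8, 7, 9, 4, 3, 0, 5]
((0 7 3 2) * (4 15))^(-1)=(0 2 3 7)(4 15)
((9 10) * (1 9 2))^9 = (1 9 10 2)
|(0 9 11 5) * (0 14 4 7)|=7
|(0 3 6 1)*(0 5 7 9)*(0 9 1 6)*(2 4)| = |(9)(0 3)(1 5 7)(2 4)| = 6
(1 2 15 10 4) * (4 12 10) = (1 2 15 4)(10 12) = [0, 2, 15, 3, 1, 5, 6, 7, 8, 9, 12, 11, 10, 13, 14, 4]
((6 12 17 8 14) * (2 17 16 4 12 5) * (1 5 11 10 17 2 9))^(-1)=(1 9 5)(4 16 12)(6 14 8 17 10 11)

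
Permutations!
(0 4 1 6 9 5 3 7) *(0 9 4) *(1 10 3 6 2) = (1 2)(3 7 9 5 6 4 10) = [0, 2, 1, 7, 10, 6, 4, 9, 8, 5, 3]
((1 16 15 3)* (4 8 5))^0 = ((1 16 15 3)(4 8 5))^0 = (16)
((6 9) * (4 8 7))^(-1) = (4 7 8)(6 9)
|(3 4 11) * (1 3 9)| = |(1 3 4 11 9)| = 5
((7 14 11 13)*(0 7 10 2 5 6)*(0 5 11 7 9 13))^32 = ((0 9 13 10 2 11)(5 6)(7 14))^32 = (14)(0 13 2)(9 10 11)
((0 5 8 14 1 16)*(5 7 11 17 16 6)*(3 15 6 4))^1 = ((0 7 11 17 16)(1 4 3 15 6 5 8 14))^1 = (0 7 11 17 16)(1 4 3 15 6 5 8 14)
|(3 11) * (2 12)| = 2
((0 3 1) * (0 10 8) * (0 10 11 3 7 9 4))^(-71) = ((0 7 9 4)(1 11 3)(8 10))^(-71) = (0 7 9 4)(1 11 3)(8 10)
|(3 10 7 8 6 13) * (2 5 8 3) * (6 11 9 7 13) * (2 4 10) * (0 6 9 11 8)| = 21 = |(0 6 9 7 3 2 5)(4 10 13)|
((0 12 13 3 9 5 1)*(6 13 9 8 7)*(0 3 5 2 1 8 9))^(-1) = (0 12)(1 2 9 3)(5 13 6 7 8)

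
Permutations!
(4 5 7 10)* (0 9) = (0 9)(4 5 7 10) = [9, 1, 2, 3, 5, 7, 6, 10, 8, 0, 4]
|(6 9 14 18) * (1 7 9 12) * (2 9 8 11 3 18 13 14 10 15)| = |(1 7 8 11 3 18 6 12)(2 9 10 15)(13 14)| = 8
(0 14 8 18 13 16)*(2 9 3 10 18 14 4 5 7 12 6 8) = (0 4 5 7 12 6 8 14 2 9 3 10 18 13 16) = [4, 1, 9, 10, 5, 7, 8, 12, 14, 3, 18, 11, 6, 16, 2, 15, 0, 17, 13]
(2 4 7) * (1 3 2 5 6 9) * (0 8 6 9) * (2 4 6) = (0 8 2 6)(1 3 4 7 5 9) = [8, 3, 6, 4, 7, 9, 0, 5, 2, 1]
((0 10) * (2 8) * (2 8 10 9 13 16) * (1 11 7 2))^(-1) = (0 10 2 7 11 1 16 13 9)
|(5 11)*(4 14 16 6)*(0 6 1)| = |(0 6 4 14 16 1)(5 11)| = 6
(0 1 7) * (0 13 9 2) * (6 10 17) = (0 1 7 13 9 2)(6 10 17) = [1, 7, 0, 3, 4, 5, 10, 13, 8, 2, 17, 11, 12, 9, 14, 15, 16, 6]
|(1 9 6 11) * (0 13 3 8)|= 4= |(0 13 3 8)(1 9 6 11)|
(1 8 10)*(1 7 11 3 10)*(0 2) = (0 2)(1 8)(3 10 7 11) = [2, 8, 0, 10, 4, 5, 6, 11, 1, 9, 7, 3]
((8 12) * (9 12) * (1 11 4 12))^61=(1 11 4 12 8 9)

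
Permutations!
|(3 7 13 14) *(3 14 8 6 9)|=|(14)(3 7 13 8 6 9)|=6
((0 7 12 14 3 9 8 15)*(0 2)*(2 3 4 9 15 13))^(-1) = ((0 7 12 14 4 9 8 13 2)(3 15))^(-1) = (0 2 13 8 9 4 14 12 7)(3 15)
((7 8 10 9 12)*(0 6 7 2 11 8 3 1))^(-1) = ((0 6 7 3 1)(2 11 8 10 9 12))^(-1) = (0 1 3 7 6)(2 12 9 10 8 11)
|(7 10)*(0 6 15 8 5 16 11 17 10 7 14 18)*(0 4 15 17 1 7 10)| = 33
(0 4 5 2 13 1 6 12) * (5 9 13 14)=(0 4 9 13 1 6 12)(2 14 5)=[4, 6, 14, 3, 9, 2, 12, 7, 8, 13, 10, 11, 0, 1, 5]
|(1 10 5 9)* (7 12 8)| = |(1 10 5 9)(7 12 8)| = 12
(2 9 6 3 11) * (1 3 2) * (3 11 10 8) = (1 11)(2 9 6)(3 10 8) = [0, 11, 9, 10, 4, 5, 2, 7, 3, 6, 8, 1]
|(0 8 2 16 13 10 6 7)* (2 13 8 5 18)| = |(0 5 18 2 16 8 13 10 6 7)| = 10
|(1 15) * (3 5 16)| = 6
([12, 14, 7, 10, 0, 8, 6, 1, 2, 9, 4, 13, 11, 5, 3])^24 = [10, 2, 5, 1, 3, 11, 6, 8, 13, 9, 14, 0, 4, 12, 7]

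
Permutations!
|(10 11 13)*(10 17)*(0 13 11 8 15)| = 6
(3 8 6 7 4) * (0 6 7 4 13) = (0 6 4 3 8 7 13) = [6, 1, 2, 8, 3, 5, 4, 13, 7, 9, 10, 11, 12, 0]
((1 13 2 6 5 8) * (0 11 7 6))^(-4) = (0 8 11 1 7 13 6 2 5)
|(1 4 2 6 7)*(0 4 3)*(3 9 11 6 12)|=|(0 4 2 12 3)(1 9 11 6 7)|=5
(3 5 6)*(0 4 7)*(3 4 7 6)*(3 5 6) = (0 7)(3 6 4) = [7, 1, 2, 6, 3, 5, 4, 0]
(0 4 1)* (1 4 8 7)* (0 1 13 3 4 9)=(0 8 7 13 3 4 9)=[8, 1, 2, 4, 9, 5, 6, 13, 7, 0, 10, 11, 12, 3]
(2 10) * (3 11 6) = (2 10)(3 11 6) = [0, 1, 10, 11, 4, 5, 3, 7, 8, 9, 2, 6]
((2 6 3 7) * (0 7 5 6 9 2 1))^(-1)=(0 1 7)(2 9)(3 6 5)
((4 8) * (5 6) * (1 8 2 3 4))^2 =(8)(2 4 3)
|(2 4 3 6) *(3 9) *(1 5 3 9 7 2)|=12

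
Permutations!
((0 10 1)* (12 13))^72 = (13)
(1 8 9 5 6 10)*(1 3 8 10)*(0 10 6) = [10, 6, 2, 8, 4, 0, 1, 7, 9, 5, 3] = (0 10 3 8 9 5)(1 6)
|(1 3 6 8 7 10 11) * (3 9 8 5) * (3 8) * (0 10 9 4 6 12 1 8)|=12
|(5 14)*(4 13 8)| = |(4 13 8)(5 14)| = 6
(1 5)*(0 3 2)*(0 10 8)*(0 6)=[3, 5, 10, 2, 4, 1, 0, 7, 6, 9, 8]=(0 3 2 10 8 6)(1 5)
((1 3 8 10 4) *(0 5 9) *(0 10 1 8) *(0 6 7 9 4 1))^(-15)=((0 5 4 8)(1 3 6 7 9 10))^(-15)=(0 5 4 8)(1 7)(3 9)(6 10)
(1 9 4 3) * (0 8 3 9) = [8, 0, 2, 1, 9, 5, 6, 7, 3, 4] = (0 8 3 1)(4 9)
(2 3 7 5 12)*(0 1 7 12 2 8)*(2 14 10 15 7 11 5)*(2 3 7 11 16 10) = (0 1 16 10 15 11 5 14 2 7 3 12 8) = [1, 16, 7, 12, 4, 14, 6, 3, 0, 9, 15, 5, 8, 13, 2, 11, 10]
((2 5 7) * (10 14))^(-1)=(2 7 5)(10 14)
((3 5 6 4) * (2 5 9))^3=((2 5 6 4 3 9))^3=(2 4)(3 5)(6 9)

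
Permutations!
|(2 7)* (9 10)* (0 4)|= 2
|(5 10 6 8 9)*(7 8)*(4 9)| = 7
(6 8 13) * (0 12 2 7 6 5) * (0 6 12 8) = [8, 1, 7, 3, 4, 6, 0, 12, 13, 9, 10, 11, 2, 5] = (0 8 13 5 6)(2 7 12)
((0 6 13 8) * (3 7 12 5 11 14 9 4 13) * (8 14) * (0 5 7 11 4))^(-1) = (0 9 14 13 4 5 8 11 3 6)(7 12)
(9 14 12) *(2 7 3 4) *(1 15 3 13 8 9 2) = (1 15 3 4)(2 7 13 8 9 14 12) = [0, 15, 7, 4, 1, 5, 6, 13, 9, 14, 10, 11, 2, 8, 12, 3]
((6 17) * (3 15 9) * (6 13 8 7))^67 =((3 15 9)(6 17 13 8 7))^67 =(3 15 9)(6 13 7 17 8)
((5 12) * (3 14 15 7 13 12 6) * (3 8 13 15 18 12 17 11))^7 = ((3 14 18 12 5 6 8 13 17 11)(7 15))^7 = (3 13 5 14 17 6 18 11 8 12)(7 15)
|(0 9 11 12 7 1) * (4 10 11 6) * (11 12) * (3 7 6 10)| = 9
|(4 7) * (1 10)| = |(1 10)(4 7)| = 2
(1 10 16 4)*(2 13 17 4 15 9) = (1 10 16 15 9 2 13 17 4) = [0, 10, 13, 3, 1, 5, 6, 7, 8, 2, 16, 11, 12, 17, 14, 9, 15, 4]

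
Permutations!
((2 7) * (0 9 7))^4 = ((0 9 7 2))^4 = (9)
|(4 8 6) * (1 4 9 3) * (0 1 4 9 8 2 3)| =|(0 1 9)(2 3 4)(6 8)| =6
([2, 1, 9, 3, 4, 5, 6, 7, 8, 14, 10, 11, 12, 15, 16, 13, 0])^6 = [2, 1, 9, 3, 4, 5, 6, 7, 8, 14, 10, 11, 12, 13, 16, 15, 0]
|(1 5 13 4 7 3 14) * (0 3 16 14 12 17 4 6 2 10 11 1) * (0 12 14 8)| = |(0 3 14 12 17 4 7 16 8)(1 5 13 6 2 10 11)| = 63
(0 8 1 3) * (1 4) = (0 8 4 1 3) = [8, 3, 2, 0, 1, 5, 6, 7, 4]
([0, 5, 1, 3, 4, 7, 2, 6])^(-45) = [0, 1, 2, 3, 4, 5, 6, 7]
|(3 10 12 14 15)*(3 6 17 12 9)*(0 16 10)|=5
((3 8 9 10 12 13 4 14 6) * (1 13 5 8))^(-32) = (1 6 4)(3 14 13)(5 10 8 12 9)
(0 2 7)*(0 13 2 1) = [1, 0, 7, 3, 4, 5, 6, 13, 8, 9, 10, 11, 12, 2] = (0 1)(2 7 13)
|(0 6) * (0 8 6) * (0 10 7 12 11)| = 10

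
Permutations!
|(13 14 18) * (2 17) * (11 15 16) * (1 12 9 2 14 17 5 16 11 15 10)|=|(1 12 9 2 5 16 15 11 10)(13 17 14 18)|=36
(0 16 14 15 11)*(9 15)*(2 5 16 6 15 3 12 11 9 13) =(0 6 15 9 3 12 11)(2 5 16 14 13) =[6, 1, 5, 12, 4, 16, 15, 7, 8, 3, 10, 0, 11, 2, 13, 9, 14]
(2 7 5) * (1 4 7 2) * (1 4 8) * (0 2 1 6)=[2, 8, 1, 3, 7, 4, 0, 5, 6]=(0 2 1 8 6)(4 7 5)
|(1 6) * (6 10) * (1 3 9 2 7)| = 7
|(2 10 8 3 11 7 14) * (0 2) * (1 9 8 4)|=11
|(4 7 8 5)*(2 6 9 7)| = 7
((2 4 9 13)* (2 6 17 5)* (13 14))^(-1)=(2 5 17 6 13 14 9 4)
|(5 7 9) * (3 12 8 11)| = 12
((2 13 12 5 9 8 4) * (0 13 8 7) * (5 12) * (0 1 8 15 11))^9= (0 15 4 1 9 13 11 2 8 7 5)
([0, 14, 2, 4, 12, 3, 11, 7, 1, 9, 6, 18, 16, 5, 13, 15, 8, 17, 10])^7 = (1 16 4 5 14 8 12 3 13)(6 10 18 11)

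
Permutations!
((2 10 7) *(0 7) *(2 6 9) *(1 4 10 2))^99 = ((0 7 6 9 1 4 10))^99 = (0 7 6 9 1 4 10)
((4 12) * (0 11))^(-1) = ((0 11)(4 12))^(-1) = (0 11)(4 12)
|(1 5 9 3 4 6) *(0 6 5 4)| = 7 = |(0 6 1 4 5 9 3)|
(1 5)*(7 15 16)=(1 5)(7 15 16)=[0, 5, 2, 3, 4, 1, 6, 15, 8, 9, 10, 11, 12, 13, 14, 16, 7]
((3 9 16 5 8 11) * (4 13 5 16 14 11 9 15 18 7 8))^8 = (18)(4 5 13)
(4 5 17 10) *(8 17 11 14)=(4 5 11 14 8 17 10)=[0, 1, 2, 3, 5, 11, 6, 7, 17, 9, 4, 14, 12, 13, 8, 15, 16, 10]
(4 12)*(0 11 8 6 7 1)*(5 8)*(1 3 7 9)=(0 11 5 8 6 9 1)(3 7)(4 12)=[11, 0, 2, 7, 12, 8, 9, 3, 6, 1, 10, 5, 4]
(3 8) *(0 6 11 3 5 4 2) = (0 6 11 3 8 5 4 2) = [6, 1, 0, 8, 2, 4, 11, 7, 5, 9, 10, 3]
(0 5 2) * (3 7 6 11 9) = [5, 1, 0, 7, 4, 2, 11, 6, 8, 3, 10, 9] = (0 5 2)(3 7 6 11 9)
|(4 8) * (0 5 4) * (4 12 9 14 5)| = |(0 4 8)(5 12 9 14)| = 12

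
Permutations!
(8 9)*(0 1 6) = [1, 6, 2, 3, 4, 5, 0, 7, 9, 8] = (0 1 6)(8 9)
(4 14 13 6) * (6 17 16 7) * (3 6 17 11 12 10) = (3 6 4 14 13 11 12 10)(7 17 16) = [0, 1, 2, 6, 14, 5, 4, 17, 8, 9, 3, 12, 10, 11, 13, 15, 7, 16]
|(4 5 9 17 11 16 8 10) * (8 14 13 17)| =5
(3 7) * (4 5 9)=[0, 1, 2, 7, 5, 9, 6, 3, 8, 4]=(3 7)(4 5 9)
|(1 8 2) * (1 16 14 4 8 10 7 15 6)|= |(1 10 7 15 6)(2 16 14 4 8)|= 5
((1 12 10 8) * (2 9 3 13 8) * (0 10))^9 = (13)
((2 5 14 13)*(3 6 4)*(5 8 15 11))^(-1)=(2 13 14 5 11 15 8)(3 4 6)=((2 8 15 11 5 14 13)(3 6 4))^(-1)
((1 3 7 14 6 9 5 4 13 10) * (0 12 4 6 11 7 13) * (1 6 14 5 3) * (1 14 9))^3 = (1 7 3 6 11 9 10 14 5 13)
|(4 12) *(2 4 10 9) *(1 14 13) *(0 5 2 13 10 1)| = 10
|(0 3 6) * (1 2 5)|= |(0 3 6)(1 2 5)|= 3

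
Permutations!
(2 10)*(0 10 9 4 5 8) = [10, 1, 9, 3, 5, 8, 6, 7, 0, 4, 2] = (0 10 2 9 4 5 8)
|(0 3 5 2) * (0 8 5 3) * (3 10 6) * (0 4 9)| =3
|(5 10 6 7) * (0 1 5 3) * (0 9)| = |(0 1 5 10 6 7 3 9)| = 8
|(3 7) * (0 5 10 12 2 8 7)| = |(0 5 10 12 2 8 7 3)| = 8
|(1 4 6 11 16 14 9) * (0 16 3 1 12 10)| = |(0 16 14 9 12 10)(1 4 6 11 3)| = 30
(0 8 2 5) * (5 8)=(0 5)(2 8)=[5, 1, 8, 3, 4, 0, 6, 7, 2]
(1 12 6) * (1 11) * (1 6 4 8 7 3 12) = [0, 1, 2, 12, 8, 5, 11, 3, 7, 9, 10, 6, 4] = (3 12 4 8 7)(6 11)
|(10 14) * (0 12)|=2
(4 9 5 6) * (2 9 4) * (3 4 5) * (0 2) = (0 2 9 3 4 5 6) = [2, 1, 9, 4, 5, 6, 0, 7, 8, 3]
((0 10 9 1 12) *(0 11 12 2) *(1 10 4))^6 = ((0 4 1 2)(9 10)(11 12))^6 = (12)(0 1)(2 4)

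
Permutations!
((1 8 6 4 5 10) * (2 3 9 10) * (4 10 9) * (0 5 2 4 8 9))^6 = (0 6 4 1 3)(2 9 8 5 10)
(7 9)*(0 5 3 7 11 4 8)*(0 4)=(0 5 3 7 9 11)(4 8)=[5, 1, 2, 7, 8, 3, 6, 9, 4, 11, 10, 0]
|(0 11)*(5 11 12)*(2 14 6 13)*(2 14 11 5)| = 12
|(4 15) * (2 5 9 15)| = |(2 5 9 15 4)| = 5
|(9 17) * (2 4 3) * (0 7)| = 6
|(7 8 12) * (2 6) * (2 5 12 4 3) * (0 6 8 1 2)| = |(0 6 5 12 7 1 2 8 4 3)| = 10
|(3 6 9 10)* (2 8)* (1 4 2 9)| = |(1 4 2 8 9 10 3 6)| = 8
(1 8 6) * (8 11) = (1 11 8 6) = [0, 11, 2, 3, 4, 5, 1, 7, 6, 9, 10, 8]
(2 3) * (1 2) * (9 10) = [0, 2, 3, 1, 4, 5, 6, 7, 8, 10, 9] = (1 2 3)(9 10)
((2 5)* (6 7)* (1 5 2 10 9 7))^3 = (1 9)(5 7)(6 10)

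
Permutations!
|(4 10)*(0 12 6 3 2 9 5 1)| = 8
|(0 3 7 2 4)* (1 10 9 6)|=|(0 3 7 2 4)(1 10 9 6)|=20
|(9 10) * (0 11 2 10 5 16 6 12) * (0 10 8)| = |(0 11 2 8)(5 16 6 12 10 9)| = 12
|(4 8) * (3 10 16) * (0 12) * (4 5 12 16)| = 8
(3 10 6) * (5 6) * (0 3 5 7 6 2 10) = (0 3)(2 10 7 6 5) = [3, 1, 10, 0, 4, 2, 5, 6, 8, 9, 7]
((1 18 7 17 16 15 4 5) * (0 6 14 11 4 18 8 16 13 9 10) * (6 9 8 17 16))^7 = ((0 9 10)(1 17 13 8 6 14 11 4 5)(7 16 15 18))^7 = (0 9 10)(1 4 14 8 17 5 11 6 13)(7 18 15 16)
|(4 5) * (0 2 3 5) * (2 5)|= 6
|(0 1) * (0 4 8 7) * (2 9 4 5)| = 8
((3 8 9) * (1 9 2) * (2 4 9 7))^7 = ((1 7 2)(3 8 4 9))^7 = (1 7 2)(3 9 4 8)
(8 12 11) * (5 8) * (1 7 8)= [0, 7, 2, 3, 4, 1, 6, 8, 12, 9, 10, 5, 11]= (1 7 8 12 11 5)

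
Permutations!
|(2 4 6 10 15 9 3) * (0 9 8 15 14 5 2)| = |(0 9 3)(2 4 6 10 14 5)(8 15)| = 6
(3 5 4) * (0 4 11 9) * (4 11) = (0 11 9)(3 5 4) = [11, 1, 2, 5, 3, 4, 6, 7, 8, 0, 10, 9]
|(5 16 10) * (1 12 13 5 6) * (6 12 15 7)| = 20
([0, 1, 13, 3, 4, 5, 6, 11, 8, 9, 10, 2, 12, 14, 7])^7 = [0, 1, 14, 3, 4, 5, 6, 2, 8, 9, 10, 13, 12, 7, 11]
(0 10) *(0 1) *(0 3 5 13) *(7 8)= (0 10 1 3 5 13)(7 8)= [10, 3, 2, 5, 4, 13, 6, 8, 7, 9, 1, 11, 12, 0]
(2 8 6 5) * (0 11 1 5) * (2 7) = [11, 5, 8, 3, 4, 7, 0, 2, 6, 9, 10, 1] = (0 11 1 5 7 2 8 6)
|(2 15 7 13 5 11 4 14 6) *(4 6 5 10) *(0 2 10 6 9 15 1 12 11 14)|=|(0 2 1 12 11 9 15 7 13 6 10 4)(5 14)|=12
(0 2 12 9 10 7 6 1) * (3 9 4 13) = (0 2 12 4 13 3 9 10 7 6 1) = [2, 0, 12, 9, 13, 5, 1, 6, 8, 10, 7, 11, 4, 3]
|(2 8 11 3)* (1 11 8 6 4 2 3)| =|(1 11)(2 6 4)| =6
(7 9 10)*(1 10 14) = (1 10 7 9 14) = [0, 10, 2, 3, 4, 5, 6, 9, 8, 14, 7, 11, 12, 13, 1]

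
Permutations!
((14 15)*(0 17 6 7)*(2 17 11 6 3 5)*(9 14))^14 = (0 6)(2 3)(5 17)(7 11)(9 15 14)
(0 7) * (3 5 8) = (0 7)(3 5 8) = [7, 1, 2, 5, 4, 8, 6, 0, 3]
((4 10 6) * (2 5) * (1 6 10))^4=((10)(1 6 4)(2 5))^4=(10)(1 6 4)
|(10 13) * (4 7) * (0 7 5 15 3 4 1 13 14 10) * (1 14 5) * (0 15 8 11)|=35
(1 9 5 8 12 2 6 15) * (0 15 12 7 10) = (0 15 1 9 5 8 7 10)(2 6 12) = [15, 9, 6, 3, 4, 8, 12, 10, 7, 5, 0, 11, 2, 13, 14, 1]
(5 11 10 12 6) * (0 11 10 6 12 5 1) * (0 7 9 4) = (12)(0 11 6 1 7 9 4)(5 10) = [11, 7, 2, 3, 0, 10, 1, 9, 8, 4, 5, 6, 12]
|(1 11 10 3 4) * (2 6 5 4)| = 8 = |(1 11 10 3 2 6 5 4)|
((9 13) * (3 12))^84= (13)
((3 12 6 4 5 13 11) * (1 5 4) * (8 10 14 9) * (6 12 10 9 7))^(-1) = (1 6 7 14 10 3 11 13 5)(8 9)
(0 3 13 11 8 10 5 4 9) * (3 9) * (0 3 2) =(0 9 3 13 11 8 10 5 4 2) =[9, 1, 0, 13, 2, 4, 6, 7, 10, 3, 5, 8, 12, 11]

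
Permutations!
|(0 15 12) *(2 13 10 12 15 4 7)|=7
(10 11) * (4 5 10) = [0, 1, 2, 3, 5, 10, 6, 7, 8, 9, 11, 4] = (4 5 10 11)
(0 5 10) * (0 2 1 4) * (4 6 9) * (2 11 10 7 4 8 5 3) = (0 3 2 1 6 9 8 5 7 4)(10 11) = [3, 6, 1, 2, 0, 7, 9, 4, 5, 8, 11, 10]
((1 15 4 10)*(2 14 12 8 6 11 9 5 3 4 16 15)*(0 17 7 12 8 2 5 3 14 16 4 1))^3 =(0 12 15)(1 8 9 5 6 3 14 11)(2 4 17)(7 16 10) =((0 17 7 12 2 16 15 4 10)(1 5 14 8 6 11 9 3))^3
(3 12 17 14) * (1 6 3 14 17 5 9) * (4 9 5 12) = [0, 6, 2, 4, 9, 5, 3, 7, 8, 1, 10, 11, 12, 13, 14, 15, 16, 17] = (17)(1 6 3 4 9)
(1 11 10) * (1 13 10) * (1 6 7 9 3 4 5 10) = [0, 11, 2, 4, 5, 10, 7, 9, 8, 3, 13, 6, 12, 1] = (1 11 6 7 9 3 4 5 10 13)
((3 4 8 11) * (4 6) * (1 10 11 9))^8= (11)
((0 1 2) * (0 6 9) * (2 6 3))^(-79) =((0 1 6 9)(2 3))^(-79) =(0 1 6 9)(2 3)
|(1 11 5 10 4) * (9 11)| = |(1 9 11 5 10 4)| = 6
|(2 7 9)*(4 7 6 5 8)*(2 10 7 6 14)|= |(2 14)(4 6 5 8)(7 9 10)|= 12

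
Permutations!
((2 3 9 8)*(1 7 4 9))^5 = (1 2 9 7 3 8 4)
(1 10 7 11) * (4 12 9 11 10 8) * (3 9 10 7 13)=(1 8 4 12 10 13 3 9 11)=[0, 8, 2, 9, 12, 5, 6, 7, 4, 11, 13, 1, 10, 3]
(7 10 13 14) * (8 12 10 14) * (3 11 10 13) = (3 11 10)(7 14)(8 12 13) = [0, 1, 2, 11, 4, 5, 6, 14, 12, 9, 3, 10, 13, 8, 7]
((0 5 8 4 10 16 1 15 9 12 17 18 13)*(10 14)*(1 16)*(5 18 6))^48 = ((0 18 13)(1 15 9 12 17 6 5 8 4 14 10))^48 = (18)(1 17 4 15 6 14 9 5 10 12 8)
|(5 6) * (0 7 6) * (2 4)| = 4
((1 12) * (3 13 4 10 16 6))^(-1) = ((1 12)(3 13 4 10 16 6))^(-1) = (1 12)(3 6 16 10 4 13)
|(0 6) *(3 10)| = 2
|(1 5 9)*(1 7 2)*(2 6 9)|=|(1 5 2)(6 9 7)|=3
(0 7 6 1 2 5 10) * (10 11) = [7, 2, 5, 3, 4, 11, 1, 6, 8, 9, 0, 10] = (0 7 6 1 2 5 11 10)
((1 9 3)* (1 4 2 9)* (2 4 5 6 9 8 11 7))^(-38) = ((2 8 11 7)(3 5 6 9))^(-38) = (2 11)(3 6)(5 9)(7 8)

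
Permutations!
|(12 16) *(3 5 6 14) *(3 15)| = 10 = |(3 5 6 14 15)(12 16)|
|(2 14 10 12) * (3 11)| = |(2 14 10 12)(3 11)| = 4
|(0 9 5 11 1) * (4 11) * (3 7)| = 6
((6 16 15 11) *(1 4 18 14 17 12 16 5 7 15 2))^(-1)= (1 2 16 12 17 14 18 4)(5 6 11 15 7)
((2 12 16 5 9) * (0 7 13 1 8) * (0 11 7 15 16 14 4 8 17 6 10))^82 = ((0 15 16 5 9 2 12 14 4 8 11 7 13 1 17 6 10))^82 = (0 17 7 4 2 16 10 1 11 14 9 15 6 13 8 12 5)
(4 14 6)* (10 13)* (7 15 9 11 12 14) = (4 7 15 9 11 12 14 6)(10 13) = [0, 1, 2, 3, 7, 5, 4, 15, 8, 11, 13, 12, 14, 10, 6, 9]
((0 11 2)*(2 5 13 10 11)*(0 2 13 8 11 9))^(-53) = ((0 13 10 9)(5 8 11))^(-53) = (0 9 10 13)(5 8 11)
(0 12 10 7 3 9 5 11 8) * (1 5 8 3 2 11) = [12, 5, 11, 9, 4, 1, 6, 2, 0, 8, 7, 3, 10] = (0 12 10 7 2 11 3 9 8)(1 5)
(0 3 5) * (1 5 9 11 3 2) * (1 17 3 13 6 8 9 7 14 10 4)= (0 2 17 3 7 14 10 4 1 5)(6 8 9 11 13)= [2, 5, 17, 7, 1, 0, 8, 14, 9, 11, 4, 13, 12, 6, 10, 15, 16, 3]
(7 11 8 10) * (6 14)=(6 14)(7 11 8 10)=[0, 1, 2, 3, 4, 5, 14, 11, 10, 9, 7, 8, 12, 13, 6]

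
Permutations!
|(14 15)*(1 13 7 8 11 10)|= 6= |(1 13 7 8 11 10)(14 15)|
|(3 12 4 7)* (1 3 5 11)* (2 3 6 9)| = |(1 6 9 2 3 12 4 7 5 11)| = 10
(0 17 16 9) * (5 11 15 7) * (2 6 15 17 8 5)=[8, 1, 6, 3, 4, 11, 15, 2, 5, 0, 10, 17, 12, 13, 14, 7, 9, 16]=(0 8 5 11 17 16 9)(2 6 15 7)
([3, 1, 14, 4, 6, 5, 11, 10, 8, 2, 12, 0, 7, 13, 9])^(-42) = (14)(0 6 3 11 4)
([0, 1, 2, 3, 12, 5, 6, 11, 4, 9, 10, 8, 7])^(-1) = [0, 1, 2, 3, 8, 5, 6, 12, 11, 9, 10, 7, 4]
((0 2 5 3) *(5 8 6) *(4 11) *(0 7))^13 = (0 7 3 5 6 8 2)(4 11)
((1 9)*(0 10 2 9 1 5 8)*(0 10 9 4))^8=(0 9 5 8 10 2 4)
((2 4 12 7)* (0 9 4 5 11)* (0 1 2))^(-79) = ((0 9 4 12 7)(1 2 5 11))^(-79) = (0 9 4 12 7)(1 2 5 11)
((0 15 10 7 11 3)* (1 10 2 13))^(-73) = ((0 15 2 13 1 10 7 11 3))^(-73) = (0 3 11 7 10 1 13 2 15)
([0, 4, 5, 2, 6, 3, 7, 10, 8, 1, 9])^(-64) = (1 6 10)(2 3 5)(4 7 9)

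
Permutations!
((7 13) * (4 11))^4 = ((4 11)(7 13))^4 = (13)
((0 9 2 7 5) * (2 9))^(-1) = ((9)(0 2 7 5))^(-1) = (9)(0 5 7 2)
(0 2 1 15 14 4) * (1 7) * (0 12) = (0 2 7 1 15 14 4 12) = [2, 15, 7, 3, 12, 5, 6, 1, 8, 9, 10, 11, 0, 13, 4, 14]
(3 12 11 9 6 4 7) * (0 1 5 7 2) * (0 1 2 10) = (0 2 1 5 7 3 12 11 9 6 4 10) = [2, 5, 1, 12, 10, 7, 4, 3, 8, 6, 0, 9, 11]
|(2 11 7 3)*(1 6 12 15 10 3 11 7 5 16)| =11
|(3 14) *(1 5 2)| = 6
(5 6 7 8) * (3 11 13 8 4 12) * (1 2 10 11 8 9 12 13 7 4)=(1 2 10 11 7)(3 8 5 6 4 13 9 12)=[0, 2, 10, 8, 13, 6, 4, 1, 5, 12, 11, 7, 3, 9]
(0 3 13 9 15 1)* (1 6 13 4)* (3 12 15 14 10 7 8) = [12, 0, 2, 4, 1, 5, 13, 8, 3, 14, 7, 11, 15, 9, 10, 6] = (0 12 15 6 13 9 14 10 7 8 3 4 1)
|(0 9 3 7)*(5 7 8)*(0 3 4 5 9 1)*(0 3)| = |(0 1 3 8 9 4 5 7)| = 8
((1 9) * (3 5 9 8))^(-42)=((1 8 3 5 9))^(-42)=(1 5 8 9 3)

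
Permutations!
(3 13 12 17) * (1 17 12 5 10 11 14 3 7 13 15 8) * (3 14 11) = (1 17 7 13 5 10 3 15 8) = [0, 17, 2, 15, 4, 10, 6, 13, 1, 9, 3, 11, 12, 5, 14, 8, 16, 7]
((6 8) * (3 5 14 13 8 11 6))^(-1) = (3 8 13 14 5)(6 11) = ((3 5 14 13 8)(6 11))^(-1)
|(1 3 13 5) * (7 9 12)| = |(1 3 13 5)(7 9 12)| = 12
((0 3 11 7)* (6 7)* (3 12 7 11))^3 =((0 12 7)(6 11))^3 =(12)(6 11)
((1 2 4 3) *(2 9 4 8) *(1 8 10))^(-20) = (1 9 4 3 8 2 10)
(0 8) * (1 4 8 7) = (0 7 1 4 8) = [7, 4, 2, 3, 8, 5, 6, 1, 0]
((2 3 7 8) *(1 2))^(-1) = ((1 2 3 7 8))^(-1) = (1 8 7 3 2)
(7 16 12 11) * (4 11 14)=(4 11 7 16 12 14)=[0, 1, 2, 3, 11, 5, 6, 16, 8, 9, 10, 7, 14, 13, 4, 15, 12]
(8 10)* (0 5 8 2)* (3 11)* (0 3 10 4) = (0 5 8 4)(2 3 11 10) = [5, 1, 3, 11, 0, 8, 6, 7, 4, 9, 2, 10]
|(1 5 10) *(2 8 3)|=|(1 5 10)(2 8 3)|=3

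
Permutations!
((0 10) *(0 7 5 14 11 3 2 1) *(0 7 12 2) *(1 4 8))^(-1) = ((0 10 12 2 4 8 1 7 5 14 11 3))^(-1) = (0 3 11 14 5 7 1 8 4 2 12 10)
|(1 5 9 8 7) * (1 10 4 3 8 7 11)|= 9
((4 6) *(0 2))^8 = (6)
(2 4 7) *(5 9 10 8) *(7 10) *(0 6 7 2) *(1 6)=[1, 6, 4, 3, 10, 9, 7, 0, 5, 2, 8]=(0 1 6 7)(2 4 10 8 5 9)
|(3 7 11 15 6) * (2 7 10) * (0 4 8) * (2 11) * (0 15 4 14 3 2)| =|(0 14 3 10 11 4 8 15 6 2 7)| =11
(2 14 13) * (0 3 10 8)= (0 3 10 8)(2 14 13)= [3, 1, 14, 10, 4, 5, 6, 7, 0, 9, 8, 11, 12, 2, 13]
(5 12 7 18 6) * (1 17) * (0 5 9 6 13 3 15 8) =[5, 17, 2, 15, 4, 12, 9, 18, 0, 6, 10, 11, 7, 3, 14, 8, 16, 1, 13] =(0 5 12 7 18 13 3 15 8)(1 17)(6 9)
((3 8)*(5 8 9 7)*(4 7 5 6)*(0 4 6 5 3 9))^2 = ((0 4 7 5 8 9 3))^2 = (0 7 8 3 4 5 9)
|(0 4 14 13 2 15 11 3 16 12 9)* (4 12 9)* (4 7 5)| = |(0 12 7 5 4 14 13 2 15 11 3 16 9)| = 13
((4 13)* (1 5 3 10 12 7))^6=(13)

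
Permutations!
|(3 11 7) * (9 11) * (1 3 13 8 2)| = |(1 3 9 11 7 13 8 2)| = 8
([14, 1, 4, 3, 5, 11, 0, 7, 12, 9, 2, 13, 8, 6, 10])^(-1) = [6, 1, 10, 3, 2, 4, 13, 7, 12, 9, 14, 5, 8, 11, 0]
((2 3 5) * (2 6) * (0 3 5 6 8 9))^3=((0 3 6 2 5 8 9))^3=(0 2 9 6 8 3 5)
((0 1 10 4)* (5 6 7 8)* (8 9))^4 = (10)(5 8 9 7 6)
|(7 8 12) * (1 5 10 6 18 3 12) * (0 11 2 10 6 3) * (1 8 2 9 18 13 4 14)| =60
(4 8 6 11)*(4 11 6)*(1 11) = (1 11)(4 8) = [0, 11, 2, 3, 8, 5, 6, 7, 4, 9, 10, 1]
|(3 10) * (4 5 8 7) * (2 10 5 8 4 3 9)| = 15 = |(2 10 9)(3 5 4 8 7)|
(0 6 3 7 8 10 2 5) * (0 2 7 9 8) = (0 6 3 9 8 10 7)(2 5) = [6, 1, 5, 9, 4, 2, 3, 0, 10, 8, 7]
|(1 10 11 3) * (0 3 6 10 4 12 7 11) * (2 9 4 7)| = |(0 3 1 7 11 6 10)(2 9 4 12)| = 28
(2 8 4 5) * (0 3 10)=(0 3 10)(2 8 4 5)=[3, 1, 8, 10, 5, 2, 6, 7, 4, 9, 0]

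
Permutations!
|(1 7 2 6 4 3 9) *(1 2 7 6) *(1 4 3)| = |(1 6 3 9 2 4)| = 6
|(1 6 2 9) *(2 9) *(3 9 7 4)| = 6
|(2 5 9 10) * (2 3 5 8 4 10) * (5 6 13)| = 9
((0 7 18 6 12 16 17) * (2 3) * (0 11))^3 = (0 6 17 7 12 11 18 16)(2 3)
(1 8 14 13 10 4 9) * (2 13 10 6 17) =[0, 8, 13, 3, 9, 5, 17, 7, 14, 1, 4, 11, 12, 6, 10, 15, 16, 2] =(1 8 14 10 4 9)(2 13 6 17)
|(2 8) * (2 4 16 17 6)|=|(2 8 4 16 17 6)|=6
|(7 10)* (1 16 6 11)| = |(1 16 6 11)(7 10)| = 4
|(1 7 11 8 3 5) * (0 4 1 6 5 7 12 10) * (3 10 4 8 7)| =|(0 8 10)(1 12 4)(5 6)(7 11)| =6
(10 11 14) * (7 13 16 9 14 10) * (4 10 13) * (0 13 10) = (0 13 16 9 14 7 4)(10 11) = [13, 1, 2, 3, 0, 5, 6, 4, 8, 14, 11, 10, 12, 16, 7, 15, 9]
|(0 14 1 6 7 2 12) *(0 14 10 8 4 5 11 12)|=|(0 10 8 4 5 11 12 14 1 6 7 2)|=12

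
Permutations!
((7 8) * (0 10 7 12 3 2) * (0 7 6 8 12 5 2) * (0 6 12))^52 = (0 2 8 3 10 7 5 6 12)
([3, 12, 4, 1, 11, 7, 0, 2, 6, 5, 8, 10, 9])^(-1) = (0 6 8 10 11 4 2 7 5 9 12 1 3)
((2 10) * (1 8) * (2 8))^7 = (1 8 10 2)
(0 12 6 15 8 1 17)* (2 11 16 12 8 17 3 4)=(0 8 1 3 4 2 11 16 12 6 15 17)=[8, 3, 11, 4, 2, 5, 15, 7, 1, 9, 10, 16, 6, 13, 14, 17, 12, 0]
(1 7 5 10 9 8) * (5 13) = (1 7 13 5 10 9 8) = [0, 7, 2, 3, 4, 10, 6, 13, 1, 8, 9, 11, 12, 5]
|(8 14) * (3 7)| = 2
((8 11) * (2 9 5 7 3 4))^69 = ((2 9 5 7 3 4)(8 11))^69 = (2 7)(3 9)(4 5)(8 11)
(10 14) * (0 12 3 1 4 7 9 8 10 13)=(0 12 3 1 4 7 9 8 10 14 13)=[12, 4, 2, 1, 7, 5, 6, 9, 10, 8, 14, 11, 3, 0, 13]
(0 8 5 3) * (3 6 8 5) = (0 5 6 8 3) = [5, 1, 2, 0, 4, 6, 8, 7, 3]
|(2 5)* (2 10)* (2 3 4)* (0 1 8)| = 15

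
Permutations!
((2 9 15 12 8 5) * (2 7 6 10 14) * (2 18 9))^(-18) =(5 6 14 9 12)(7 10 18 15 8)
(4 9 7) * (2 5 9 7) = [0, 1, 5, 3, 7, 9, 6, 4, 8, 2] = (2 5 9)(4 7)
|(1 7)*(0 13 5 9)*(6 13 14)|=6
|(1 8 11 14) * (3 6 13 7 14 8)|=6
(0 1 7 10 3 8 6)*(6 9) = (0 1 7 10 3 8 9 6) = [1, 7, 2, 8, 4, 5, 0, 10, 9, 6, 3]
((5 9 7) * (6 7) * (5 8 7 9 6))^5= (5 9 6)(7 8)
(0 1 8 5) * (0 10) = [1, 8, 2, 3, 4, 10, 6, 7, 5, 9, 0] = (0 1 8 5 10)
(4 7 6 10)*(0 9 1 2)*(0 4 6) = (0 9 1 2 4 7)(6 10) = [9, 2, 4, 3, 7, 5, 10, 0, 8, 1, 6]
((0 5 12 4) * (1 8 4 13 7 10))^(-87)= (0 13 1)(4 12 10)(5 7 8)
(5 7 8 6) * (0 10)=(0 10)(5 7 8 6)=[10, 1, 2, 3, 4, 7, 5, 8, 6, 9, 0]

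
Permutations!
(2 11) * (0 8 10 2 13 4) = (0 8 10 2 11 13 4) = [8, 1, 11, 3, 0, 5, 6, 7, 10, 9, 2, 13, 12, 4]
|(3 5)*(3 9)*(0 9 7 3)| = 6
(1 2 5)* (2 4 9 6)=(1 4 9 6 2 5)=[0, 4, 5, 3, 9, 1, 2, 7, 8, 6]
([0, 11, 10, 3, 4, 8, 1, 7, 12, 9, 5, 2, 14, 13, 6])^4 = [0, 5, 12, 3, 4, 6, 10, 7, 1, 9, 14, 8, 11, 13, 2]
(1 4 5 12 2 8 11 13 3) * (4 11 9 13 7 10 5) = (1 11 7 10 5 12 2 8 9 13 3) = [0, 11, 8, 1, 4, 12, 6, 10, 9, 13, 5, 7, 2, 3]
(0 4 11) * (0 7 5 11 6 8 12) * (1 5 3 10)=(0 4 6 8 12)(1 5 11 7 3 10)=[4, 5, 2, 10, 6, 11, 8, 3, 12, 9, 1, 7, 0]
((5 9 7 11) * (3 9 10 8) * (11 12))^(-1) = (3 8 10 5 11 12 7 9)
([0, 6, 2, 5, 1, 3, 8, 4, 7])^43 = (1 7 6 4 8)(3 5)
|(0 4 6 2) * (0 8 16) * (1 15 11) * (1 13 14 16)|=11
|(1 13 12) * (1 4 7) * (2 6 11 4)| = 8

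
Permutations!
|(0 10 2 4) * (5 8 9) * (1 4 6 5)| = 9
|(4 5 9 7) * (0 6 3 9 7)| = |(0 6 3 9)(4 5 7)| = 12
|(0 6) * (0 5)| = |(0 6 5)| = 3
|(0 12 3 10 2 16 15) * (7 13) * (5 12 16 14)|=|(0 16 15)(2 14 5 12 3 10)(7 13)|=6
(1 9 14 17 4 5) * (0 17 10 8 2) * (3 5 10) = (0 17 4 10 8 2)(1 9 14 3 5) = [17, 9, 0, 5, 10, 1, 6, 7, 2, 14, 8, 11, 12, 13, 3, 15, 16, 4]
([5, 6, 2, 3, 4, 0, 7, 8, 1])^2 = [0, 7, 2, 3, 4, 5, 8, 1, 6]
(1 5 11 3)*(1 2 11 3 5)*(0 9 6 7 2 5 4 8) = (0 9 6 7 2 11 4 8)(3 5) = [9, 1, 11, 5, 8, 3, 7, 2, 0, 6, 10, 4]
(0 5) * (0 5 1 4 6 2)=(0 1 4 6 2)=[1, 4, 0, 3, 6, 5, 2]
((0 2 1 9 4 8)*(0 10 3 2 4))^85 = (0 2 8 9 3 4 1 10)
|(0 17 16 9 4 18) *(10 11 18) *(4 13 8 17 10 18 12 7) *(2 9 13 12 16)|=13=|(0 10 11 16 13 8 17 2 9 12 7 4 18)|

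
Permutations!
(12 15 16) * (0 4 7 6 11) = (0 4 7 6 11)(12 15 16) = [4, 1, 2, 3, 7, 5, 11, 6, 8, 9, 10, 0, 15, 13, 14, 16, 12]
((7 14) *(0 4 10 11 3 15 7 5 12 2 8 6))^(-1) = ((0 4 10 11 3 15 7 14 5 12 2 8 6))^(-1) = (0 6 8 2 12 5 14 7 15 3 11 10 4)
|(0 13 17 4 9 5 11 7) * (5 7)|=|(0 13 17 4 9 7)(5 11)|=6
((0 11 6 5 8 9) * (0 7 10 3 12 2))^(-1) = ((0 11 6 5 8 9 7 10 3 12 2))^(-1) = (0 2 12 3 10 7 9 8 5 6 11)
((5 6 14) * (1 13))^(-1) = (1 13)(5 14 6)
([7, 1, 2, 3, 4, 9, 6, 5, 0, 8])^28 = (0 9 7 8 5)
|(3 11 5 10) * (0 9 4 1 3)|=8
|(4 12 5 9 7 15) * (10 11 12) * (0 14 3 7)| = 11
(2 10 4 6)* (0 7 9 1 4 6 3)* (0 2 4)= (0 7 9 1)(2 10 6 4 3)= [7, 0, 10, 2, 3, 5, 4, 9, 8, 1, 6]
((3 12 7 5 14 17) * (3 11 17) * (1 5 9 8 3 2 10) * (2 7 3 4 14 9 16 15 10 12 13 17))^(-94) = ((1 5 9 8 4 14 7 16 15 10)(2 12 3 13 17 11))^(-94) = (1 7 9 15 4)(2 3 17)(5 16 8 10 14)(11 12 13)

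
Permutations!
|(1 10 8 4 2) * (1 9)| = |(1 10 8 4 2 9)| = 6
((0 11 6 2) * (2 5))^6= ((0 11 6 5 2))^6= (0 11 6 5 2)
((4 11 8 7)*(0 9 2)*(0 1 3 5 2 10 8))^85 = ((0 9 10 8 7 4 11)(1 3 5 2))^85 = (0 9 10 8 7 4 11)(1 3 5 2)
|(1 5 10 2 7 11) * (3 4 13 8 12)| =|(1 5 10 2 7 11)(3 4 13 8 12)| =30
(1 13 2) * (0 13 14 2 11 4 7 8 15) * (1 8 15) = (0 13 11 4 7 15)(1 14 2 8) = [13, 14, 8, 3, 7, 5, 6, 15, 1, 9, 10, 4, 12, 11, 2, 0]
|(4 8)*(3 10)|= |(3 10)(4 8)|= 2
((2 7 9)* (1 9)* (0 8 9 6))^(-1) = ((0 8 9 2 7 1 6))^(-1) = (0 6 1 7 2 9 8)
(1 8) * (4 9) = (1 8)(4 9) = [0, 8, 2, 3, 9, 5, 6, 7, 1, 4]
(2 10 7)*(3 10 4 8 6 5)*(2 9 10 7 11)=(2 4 8 6 5 3 7 9 10 11)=[0, 1, 4, 7, 8, 3, 5, 9, 6, 10, 11, 2]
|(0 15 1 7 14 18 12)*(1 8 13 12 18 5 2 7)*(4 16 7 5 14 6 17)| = |(18)(0 15 8 13 12)(2 5)(4 16 7 6 17)| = 10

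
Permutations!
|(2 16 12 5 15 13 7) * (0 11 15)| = 9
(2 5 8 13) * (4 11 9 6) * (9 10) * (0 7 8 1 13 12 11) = (0 7 8 12 11 10 9 6 4)(1 13 2 5) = [7, 13, 5, 3, 0, 1, 4, 8, 12, 6, 9, 10, 11, 2]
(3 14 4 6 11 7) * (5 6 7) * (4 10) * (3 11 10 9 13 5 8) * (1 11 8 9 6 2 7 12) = (1 11 9 13 5 2 7 8 3 14 6 10 4 12) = [0, 11, 7, 14, 12, 2, 10, 8, 3, 13, 4, 9, 1, 5, 6]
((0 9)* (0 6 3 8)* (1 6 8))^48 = (9)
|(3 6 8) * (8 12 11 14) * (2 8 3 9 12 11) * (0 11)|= |(0 11 14 3 6)(2 8 9 12)|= 20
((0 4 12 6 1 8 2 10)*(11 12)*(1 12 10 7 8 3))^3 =((0 4 11 10)(1 3)(2 7 8)(6 12))^3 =(0 10 11 4)(1 3)(6 12)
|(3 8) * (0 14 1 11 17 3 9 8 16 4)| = |(0 14 1 11 17 3 16 4)(8 9)| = 8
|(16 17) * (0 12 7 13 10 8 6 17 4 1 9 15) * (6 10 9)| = 30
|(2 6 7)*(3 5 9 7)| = |(2 6 3 5 9 7)| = 6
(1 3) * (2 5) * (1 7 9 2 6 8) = (1 3 7 9 2 5 6 8) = [0, 3, 5, 7, 4, 6, 8, 9, 1, 2]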